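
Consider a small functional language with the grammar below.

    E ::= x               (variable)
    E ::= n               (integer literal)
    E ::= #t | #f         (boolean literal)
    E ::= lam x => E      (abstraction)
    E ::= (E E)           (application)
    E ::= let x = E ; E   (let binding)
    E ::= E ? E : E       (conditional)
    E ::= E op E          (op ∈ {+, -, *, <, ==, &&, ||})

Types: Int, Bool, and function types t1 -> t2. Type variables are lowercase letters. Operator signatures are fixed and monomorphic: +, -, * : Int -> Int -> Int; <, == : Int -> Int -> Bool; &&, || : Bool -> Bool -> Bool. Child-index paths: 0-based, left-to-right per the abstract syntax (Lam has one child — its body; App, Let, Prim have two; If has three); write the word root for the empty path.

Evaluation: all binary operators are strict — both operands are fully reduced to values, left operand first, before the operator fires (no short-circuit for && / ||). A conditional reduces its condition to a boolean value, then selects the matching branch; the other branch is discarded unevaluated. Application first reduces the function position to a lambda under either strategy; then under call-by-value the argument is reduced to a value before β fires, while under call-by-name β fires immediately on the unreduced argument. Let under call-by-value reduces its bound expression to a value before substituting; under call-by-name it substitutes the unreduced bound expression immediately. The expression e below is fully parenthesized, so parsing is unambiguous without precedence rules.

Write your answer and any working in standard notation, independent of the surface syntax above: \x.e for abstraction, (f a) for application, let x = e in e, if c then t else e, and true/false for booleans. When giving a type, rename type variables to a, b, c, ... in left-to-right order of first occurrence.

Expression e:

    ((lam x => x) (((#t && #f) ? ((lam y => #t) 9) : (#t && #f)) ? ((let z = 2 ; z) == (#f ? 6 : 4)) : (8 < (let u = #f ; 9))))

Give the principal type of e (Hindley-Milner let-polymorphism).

Answer: Bool

Derivation:
x : a
\x._ : a -> a
  unify Bool ~ Bool
  unify Bool ~ Bool
  unify Bool ~ Bool
\y._ : b -> Bool
  unify b -> Bool ~ Int -> c
  unify b ~ Int
  unify Bool ~ c
_ _ : Bool
  unify Bool ~ Bool
  unify Bool ~ Bool
  unify Bool ~ Bool
  unify Bool ~ Bool
let z : Int
z : Int
  unify Int ~ Int
  unify Bool ~ Bool
  unify Int ~ Int
  unify Int ~ Int
  unify Int ~ Int
let u : Bool
  unify Int ~ Int
  unify Bool ~ Bool
  unify a -> a ~ Bool -> d
  unify a ~ Bool
  unify Bool ~ d
_ _ : Bool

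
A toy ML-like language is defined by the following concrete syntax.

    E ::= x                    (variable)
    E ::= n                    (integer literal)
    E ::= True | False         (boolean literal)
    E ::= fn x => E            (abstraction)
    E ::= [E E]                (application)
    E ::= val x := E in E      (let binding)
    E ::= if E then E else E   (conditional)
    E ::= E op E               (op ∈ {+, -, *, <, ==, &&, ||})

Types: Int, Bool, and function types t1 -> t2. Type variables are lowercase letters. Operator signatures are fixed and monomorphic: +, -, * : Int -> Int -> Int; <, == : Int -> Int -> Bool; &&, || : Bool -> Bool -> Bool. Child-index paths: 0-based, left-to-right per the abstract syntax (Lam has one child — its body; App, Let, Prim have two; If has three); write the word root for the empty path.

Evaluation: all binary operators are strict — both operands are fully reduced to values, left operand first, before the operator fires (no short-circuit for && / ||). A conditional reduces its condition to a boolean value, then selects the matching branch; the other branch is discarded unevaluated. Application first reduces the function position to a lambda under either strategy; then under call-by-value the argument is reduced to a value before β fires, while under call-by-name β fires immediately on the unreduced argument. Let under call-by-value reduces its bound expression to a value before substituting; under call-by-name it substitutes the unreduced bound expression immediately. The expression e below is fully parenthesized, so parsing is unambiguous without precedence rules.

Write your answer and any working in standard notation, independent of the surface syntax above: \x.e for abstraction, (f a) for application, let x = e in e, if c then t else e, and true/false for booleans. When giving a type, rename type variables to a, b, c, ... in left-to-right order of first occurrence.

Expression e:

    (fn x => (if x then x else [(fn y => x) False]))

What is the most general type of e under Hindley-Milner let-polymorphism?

Trace:
x : a
  unify a ~ Bool
x : Bool
x : Bool
\y._ : b -> Bool
  unify b -> Bool ~ Bool -> c
  unify b ~ Bool
  unify Bool ~ c
_ _ : Bool
  unify Bool ~ Bool
\x._ : Bool -> Bool

Answer: Bool -> Bool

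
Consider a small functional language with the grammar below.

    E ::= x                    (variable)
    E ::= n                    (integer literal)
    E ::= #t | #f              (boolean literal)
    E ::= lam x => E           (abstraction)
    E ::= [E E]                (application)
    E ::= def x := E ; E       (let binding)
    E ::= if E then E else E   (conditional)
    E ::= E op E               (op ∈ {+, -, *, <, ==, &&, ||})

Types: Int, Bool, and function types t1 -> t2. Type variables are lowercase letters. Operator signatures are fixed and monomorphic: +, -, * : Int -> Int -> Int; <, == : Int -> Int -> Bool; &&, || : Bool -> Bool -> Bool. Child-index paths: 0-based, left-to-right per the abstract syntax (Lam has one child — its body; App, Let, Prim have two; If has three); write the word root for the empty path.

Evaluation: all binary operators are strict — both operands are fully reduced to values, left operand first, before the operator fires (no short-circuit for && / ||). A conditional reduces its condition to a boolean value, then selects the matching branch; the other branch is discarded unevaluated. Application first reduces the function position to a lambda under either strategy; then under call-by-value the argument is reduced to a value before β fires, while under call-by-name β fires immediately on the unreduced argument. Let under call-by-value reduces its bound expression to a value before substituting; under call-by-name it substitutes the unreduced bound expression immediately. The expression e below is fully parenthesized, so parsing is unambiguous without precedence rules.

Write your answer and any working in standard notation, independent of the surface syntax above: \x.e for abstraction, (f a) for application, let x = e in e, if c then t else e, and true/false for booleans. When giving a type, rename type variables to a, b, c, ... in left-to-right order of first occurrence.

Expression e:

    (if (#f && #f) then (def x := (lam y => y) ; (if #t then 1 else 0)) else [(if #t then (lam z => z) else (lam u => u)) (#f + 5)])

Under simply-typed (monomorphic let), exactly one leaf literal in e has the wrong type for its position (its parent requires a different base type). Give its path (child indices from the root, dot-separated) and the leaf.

Working:
  unify Bool ~ Bool
  unify Bool ~ Bool
  unify Bool ~ Bool
y : a
\y._ : a -> a
let x : a -> a
  unify Bool ~ Bool
  unify Int ~ Int
  unify Bool ~ Bool
z : b
\z._ : b -> b
u : c
\u._ : c -> c
  unify b -> b ~ c -> c
  unify b ~ c
  unify c ~ c
  unify Bool ~ Int
  FAIL: mismatch Bool ~ Int

Answer: 2.1.0 : false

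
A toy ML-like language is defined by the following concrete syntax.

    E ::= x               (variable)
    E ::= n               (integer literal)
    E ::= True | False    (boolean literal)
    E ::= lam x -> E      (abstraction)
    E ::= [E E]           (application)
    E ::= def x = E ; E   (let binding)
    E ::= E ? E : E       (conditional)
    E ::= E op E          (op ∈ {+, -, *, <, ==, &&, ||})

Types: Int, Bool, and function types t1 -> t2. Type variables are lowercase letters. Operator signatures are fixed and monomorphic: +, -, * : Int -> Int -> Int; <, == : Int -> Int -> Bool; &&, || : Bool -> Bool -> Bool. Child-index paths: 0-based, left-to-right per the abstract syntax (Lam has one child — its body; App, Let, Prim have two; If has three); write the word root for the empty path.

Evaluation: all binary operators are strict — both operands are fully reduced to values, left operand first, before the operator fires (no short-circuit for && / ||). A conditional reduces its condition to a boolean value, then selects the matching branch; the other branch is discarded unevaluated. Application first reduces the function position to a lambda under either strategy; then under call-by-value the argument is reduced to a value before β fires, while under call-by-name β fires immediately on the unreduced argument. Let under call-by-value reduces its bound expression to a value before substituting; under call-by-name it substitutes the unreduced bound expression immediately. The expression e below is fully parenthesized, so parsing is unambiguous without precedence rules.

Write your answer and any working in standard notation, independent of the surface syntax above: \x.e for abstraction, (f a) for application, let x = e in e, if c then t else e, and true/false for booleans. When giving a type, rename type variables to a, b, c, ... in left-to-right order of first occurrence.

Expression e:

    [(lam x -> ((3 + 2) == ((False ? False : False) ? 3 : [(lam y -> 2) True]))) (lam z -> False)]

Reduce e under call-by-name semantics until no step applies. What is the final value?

Derivation:
step 0: ((\x.((3 + 2) == (if (if false then false else false) then 3 else ((\y.2) true)))) (\z.false))
step 1: [beta@root] ((3 + 2) == (if (if false then false else false) then 3 else ((\y.2) true)))
step 2: [delta@0] (5 == (if (if false then false else false) then 3 else ((\y.2) true)))
step 3: [if@1.0] (5 == (if false then 3 else ((\y.2) true)))
step 4: [if@1] (5 == ((\y.2) true))
step 5: [beta@1] (5 == 2)
step 6: [delta@root] false

Answer: false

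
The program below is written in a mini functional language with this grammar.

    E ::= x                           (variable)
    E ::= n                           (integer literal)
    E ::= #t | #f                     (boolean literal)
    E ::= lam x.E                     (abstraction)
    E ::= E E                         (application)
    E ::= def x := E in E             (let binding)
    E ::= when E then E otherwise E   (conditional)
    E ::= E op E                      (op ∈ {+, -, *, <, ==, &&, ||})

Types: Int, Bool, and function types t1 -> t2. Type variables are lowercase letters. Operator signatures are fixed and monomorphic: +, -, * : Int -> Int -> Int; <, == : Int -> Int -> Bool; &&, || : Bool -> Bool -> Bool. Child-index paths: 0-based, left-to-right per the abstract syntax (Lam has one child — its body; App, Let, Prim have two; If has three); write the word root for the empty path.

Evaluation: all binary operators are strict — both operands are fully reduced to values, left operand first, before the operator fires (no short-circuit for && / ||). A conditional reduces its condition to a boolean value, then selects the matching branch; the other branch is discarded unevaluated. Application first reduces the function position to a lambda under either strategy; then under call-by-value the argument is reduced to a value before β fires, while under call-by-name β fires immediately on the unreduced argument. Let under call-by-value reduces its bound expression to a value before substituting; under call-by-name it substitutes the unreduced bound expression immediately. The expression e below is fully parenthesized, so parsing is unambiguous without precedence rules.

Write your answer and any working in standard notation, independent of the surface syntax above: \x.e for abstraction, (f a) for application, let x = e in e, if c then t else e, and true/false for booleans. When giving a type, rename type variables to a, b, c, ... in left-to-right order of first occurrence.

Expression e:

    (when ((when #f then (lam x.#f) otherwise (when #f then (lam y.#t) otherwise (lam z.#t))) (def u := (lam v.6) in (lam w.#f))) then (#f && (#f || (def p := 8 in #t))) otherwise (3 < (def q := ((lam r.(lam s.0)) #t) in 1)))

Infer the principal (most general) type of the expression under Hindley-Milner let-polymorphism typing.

Trace:
  unify Bool ~ Bool
\x._ : a -> Bool
  unify Bool ~ Bool
\y._ : b -> Bool
\z._ : c -> Bool
  unify b -> Bool ~ c -> Bool
  unify b ~ c
  unify Bool ~ Bool
  unify a -> Bool ~ c -> Bool
  unify a ~ c
  unify Bool ~ Bool
\v._ : d -> Int
let u : forall. d -> Int
\w._ : e -> Bool
  unify c -> Bool ~ (e -> Bool) -> f
  unify c ~ e -> Bool
  unify Bool ~ f
_ _ : Bool
  unify Bool ~ Bool
  unify Bool ~ Bool
  unify Bool ~ Bool
let p : Int
  unify Bool ~ Bool
  unify Bool ~ Bool
  unify Int ~ Int
\s._ : h -> Int
\r._ : g -> h -> Int
  unify g -> h -> Int ~ Bool -> i
  unify g ~ Bool
  unify h -> Int ~ i
_ _ : h -> Int
let q : forall. h -> Int
  unify Int ~ Int
  unify Bool ~ Bool

Answer: Bool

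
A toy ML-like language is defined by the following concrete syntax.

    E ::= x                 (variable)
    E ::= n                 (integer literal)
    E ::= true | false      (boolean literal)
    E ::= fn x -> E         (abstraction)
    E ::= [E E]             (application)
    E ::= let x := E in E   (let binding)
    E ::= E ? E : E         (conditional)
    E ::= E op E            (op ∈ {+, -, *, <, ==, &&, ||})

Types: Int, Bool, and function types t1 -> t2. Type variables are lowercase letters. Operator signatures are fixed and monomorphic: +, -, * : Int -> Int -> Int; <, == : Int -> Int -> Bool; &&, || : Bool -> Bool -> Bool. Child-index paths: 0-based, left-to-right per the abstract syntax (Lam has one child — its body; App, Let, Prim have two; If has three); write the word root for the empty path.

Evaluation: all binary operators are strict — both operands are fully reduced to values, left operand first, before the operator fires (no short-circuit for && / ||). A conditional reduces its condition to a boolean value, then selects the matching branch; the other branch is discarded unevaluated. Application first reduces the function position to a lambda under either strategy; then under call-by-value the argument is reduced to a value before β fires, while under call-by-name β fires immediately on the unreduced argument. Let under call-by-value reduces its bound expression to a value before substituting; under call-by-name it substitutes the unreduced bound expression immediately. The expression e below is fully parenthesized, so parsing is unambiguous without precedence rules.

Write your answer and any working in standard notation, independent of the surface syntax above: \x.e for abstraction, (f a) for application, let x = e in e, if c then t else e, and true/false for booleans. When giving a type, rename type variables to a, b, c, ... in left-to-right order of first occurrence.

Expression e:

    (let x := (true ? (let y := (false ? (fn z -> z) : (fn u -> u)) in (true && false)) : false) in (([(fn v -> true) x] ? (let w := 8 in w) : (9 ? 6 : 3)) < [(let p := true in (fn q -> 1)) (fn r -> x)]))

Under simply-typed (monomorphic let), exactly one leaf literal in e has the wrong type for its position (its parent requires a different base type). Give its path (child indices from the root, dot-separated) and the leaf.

Derivation:
  unify Bool ~ Bool
  unify Bool ~ Bool
z : a
\z._ : a -> a
u : b
\u._ : b -> b
  unify a -> a ~ b -> b
  unify a ~ b
  unify b ~ b
let y : b -> b
  unify Bool ~ Bool
  unify Bool ~ Bool
  unify Bool ~ Bool
let x : Bool
\v._ : c -> Bool
x : Bool
  unify c -> Bool ~ Bool -> d
  unify c ~ Bool
  unify Bool ~ d
_ _ : Bool
  unify Bool ~ Bool
let w : Int
w : Int
  unify Int ~ Bool
  FAIL: mismatch Int ~ Bool

Answer: 1.0.2.0 : 9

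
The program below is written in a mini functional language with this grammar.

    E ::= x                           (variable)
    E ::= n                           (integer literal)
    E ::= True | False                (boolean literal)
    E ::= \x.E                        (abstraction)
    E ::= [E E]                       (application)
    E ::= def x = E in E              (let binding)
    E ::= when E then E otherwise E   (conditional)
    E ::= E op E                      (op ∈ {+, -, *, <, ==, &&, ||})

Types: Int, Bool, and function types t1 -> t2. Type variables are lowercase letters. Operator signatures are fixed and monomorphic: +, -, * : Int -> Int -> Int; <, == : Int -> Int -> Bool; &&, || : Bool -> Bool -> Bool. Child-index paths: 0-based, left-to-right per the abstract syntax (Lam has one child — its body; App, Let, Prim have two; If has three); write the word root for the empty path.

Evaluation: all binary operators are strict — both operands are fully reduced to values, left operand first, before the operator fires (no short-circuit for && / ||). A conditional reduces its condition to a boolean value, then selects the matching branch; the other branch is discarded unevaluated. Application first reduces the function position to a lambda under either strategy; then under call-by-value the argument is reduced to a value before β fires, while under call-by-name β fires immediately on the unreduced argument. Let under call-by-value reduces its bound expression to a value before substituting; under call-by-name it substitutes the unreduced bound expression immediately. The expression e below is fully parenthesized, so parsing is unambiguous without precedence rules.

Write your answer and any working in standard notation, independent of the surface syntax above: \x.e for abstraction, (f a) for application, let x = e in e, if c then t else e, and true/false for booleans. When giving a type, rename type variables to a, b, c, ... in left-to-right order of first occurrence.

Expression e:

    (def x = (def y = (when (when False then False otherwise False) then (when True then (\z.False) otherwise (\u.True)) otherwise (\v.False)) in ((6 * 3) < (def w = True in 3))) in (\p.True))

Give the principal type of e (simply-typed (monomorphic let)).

Derivation:
  unify Bool ~ Bool
  unify Bool ~ Bool
  unify Bool ~ Bool
  unify Bool ~ Bool
\z._ : a -> Bool
\u._ : b -> Bool
  unify a -> Bool ~ b -> Bool
  unify a ~ b
  unify Bool ~ Bool
\v._ : c -> Bool
  unify b -> Bool ~ c -> Bool
  unify b ~ c
  unify Bool ~ Bool
let y : c -> Bool
  unify Int ~ Int
  unify Int ~ Int
  unify Int ~ Int
let w : Bool
  unify Int ~ Int
let x : Bool
\p._ : d -> Bool

Answer: a -> Bool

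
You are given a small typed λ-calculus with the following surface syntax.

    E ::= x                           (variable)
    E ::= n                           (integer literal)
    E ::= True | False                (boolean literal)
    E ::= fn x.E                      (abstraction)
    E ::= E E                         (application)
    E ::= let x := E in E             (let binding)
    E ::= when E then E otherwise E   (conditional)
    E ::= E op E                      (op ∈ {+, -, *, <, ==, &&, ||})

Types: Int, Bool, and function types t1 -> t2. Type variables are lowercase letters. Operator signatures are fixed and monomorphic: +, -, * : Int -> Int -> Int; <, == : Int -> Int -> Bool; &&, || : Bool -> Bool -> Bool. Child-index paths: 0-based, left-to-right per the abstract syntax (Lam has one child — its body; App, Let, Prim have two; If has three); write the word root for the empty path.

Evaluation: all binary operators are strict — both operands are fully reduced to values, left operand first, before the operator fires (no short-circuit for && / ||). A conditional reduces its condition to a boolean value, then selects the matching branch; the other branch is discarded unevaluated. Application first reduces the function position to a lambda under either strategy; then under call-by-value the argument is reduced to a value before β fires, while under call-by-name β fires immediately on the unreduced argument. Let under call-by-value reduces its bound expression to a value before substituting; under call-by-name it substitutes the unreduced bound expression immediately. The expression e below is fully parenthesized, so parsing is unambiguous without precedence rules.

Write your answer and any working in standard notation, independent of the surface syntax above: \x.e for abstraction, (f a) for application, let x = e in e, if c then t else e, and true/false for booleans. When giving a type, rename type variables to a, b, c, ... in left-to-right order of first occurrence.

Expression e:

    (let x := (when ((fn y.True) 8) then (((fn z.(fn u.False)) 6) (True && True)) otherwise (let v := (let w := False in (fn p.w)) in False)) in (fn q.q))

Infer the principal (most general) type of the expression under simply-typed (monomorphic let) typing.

Working:
\y._ : a -> Bool
  unify a -> Bool ~ Int -> b
  unify a ~ Int
  unify Bool ~ b
_ _ : Bool
  unify Bool ~ Bool
\u._ : d -> Bool
\z._ : c -> d -> Bool
  unify c -> d -> Bool ~ Int -> e
  unify c ~ Int
  unify d -> Bool ~ e
_ _ : d -> Bool
  unify Bool ~ Bool
  unify Bool ~ Bool
  unify d -> Bool ~ Bool -> f
  unify d ~ Bool
  unify Bool ~ f
_ _ : Bool
let w : Bool
w : Bool
\p._ : g -> Bool
let v : g -> Bool
  unify Bool ~ Bool
let x : Bool
q : h
\q._ : h -> h

Answer: a -> a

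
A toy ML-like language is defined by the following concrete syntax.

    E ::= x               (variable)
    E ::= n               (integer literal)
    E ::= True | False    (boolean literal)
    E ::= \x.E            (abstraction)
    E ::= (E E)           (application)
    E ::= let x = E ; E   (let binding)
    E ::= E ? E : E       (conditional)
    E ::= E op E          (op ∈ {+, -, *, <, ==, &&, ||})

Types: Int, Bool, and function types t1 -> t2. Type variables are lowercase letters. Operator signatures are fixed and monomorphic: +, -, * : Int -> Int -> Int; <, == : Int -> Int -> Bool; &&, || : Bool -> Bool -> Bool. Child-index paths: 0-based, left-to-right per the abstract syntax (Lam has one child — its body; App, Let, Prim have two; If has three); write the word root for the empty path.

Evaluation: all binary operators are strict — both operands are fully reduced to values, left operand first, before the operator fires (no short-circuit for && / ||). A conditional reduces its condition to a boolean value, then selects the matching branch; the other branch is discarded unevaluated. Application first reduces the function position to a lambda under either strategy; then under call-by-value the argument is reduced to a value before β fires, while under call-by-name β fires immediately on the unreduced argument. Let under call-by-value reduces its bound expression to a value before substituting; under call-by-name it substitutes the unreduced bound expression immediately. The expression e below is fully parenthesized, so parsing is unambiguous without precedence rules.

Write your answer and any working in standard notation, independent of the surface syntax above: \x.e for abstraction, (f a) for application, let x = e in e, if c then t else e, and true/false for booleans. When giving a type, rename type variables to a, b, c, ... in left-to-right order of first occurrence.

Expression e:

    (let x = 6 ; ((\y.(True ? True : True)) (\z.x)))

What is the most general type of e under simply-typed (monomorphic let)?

Trace:
let x : Int
  unify Bool ~ Bool
  unify Bool ~ Bool
\y._ : a -> Bool
x : Int
\z._ : b -> Int
  unify a -> Bool ~ (b -> Int) -> c
  unify a ~ b -> Int
  unify Bool ~ c
_ _ : Bool

Answer: Bool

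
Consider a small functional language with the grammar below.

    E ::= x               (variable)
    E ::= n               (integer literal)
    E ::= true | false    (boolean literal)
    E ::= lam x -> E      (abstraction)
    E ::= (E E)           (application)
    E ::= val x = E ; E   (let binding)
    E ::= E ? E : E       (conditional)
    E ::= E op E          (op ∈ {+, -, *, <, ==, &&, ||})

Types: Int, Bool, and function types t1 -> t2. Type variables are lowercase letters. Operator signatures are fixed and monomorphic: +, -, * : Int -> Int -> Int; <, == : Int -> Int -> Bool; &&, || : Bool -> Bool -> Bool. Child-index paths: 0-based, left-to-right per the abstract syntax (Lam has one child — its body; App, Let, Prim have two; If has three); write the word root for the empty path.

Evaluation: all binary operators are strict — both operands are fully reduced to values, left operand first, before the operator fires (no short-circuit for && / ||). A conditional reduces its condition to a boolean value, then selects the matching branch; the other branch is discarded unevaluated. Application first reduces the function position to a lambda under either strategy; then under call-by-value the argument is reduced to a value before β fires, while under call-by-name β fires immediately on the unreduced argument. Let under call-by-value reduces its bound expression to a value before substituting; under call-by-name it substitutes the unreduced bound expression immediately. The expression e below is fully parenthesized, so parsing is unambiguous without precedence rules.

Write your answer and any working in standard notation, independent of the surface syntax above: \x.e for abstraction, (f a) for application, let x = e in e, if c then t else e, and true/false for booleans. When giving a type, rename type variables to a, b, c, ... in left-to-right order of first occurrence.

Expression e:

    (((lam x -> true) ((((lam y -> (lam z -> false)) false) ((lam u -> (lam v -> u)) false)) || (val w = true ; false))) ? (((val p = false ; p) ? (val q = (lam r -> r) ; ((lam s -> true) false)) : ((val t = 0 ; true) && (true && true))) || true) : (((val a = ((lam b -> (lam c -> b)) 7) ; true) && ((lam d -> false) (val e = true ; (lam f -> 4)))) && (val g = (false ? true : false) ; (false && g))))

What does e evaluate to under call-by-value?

Answer: true

Working:
step 0: (if ((\x.true) ((((\y.(\z.false)) false) ((\u.(\v.u)) false)) || (let w = true in false))) then ((if (let p = false in p) then (let q = (\r.r) in ((\s.true) false)) else ((let t = 0 in true) && (true && true))) || true) else (((let a = ((\b.(\c.b)) 7) in true) && ((\d.false) (let e = true in (\f.4)))) && (let g = (if false then true else false) in (false && g))))
step 1: [beta@0.1.0.0] (if ((\x.true) (((\z.false) ((\u.(\v.u)) false)) || (let w = true in false))) then ((if (let p = false in p) then (let q = (\r.r) in ((\s.true) false)) else ((let t = 0 in true) && (true && true))) || true) else (((let a = ((\b.(\c.b)) 7) in true) && ((\d.false) (let e = true in (\f.4)))) && (let g = (if false then true else false) in (false && g))))
step 2: [beta@0.1.0.1] (if ((\x.true) (((\z.false) (\v.false)) || (let w = true in false))) then ((if (let p = false in p) then (let q = (\r.r) in ((\s.true) false)) else ((let t = 0 in true) && (true && true))) || true) else (((let a = ((\b.(\c.b)) 7) in true) && ((\d.false) (let e = true in (\f.4)))) && (let g = (if false then true else false) in (false && g))))
step 3: [beta@0.1.0] (if ((\x.true) (false || (let w = true in false))) then ((if (let p = false in p) then (let q = (\r.r) in ((\s.true) false)) else ((let t = 0 in true) && (true && true))) || true) else (((let a = ((\b.(\c.b)) 7) in true) && ((\d.false) (let e = true in (\f.4)))) && (let g = (if false then true else false) in (false && g))))
step 4: [let@0.1.1] (if ((\x.true) (false || false)) then ((if (let p = false in p) then (let q = (\r.r) in ((\s.true) false)) else ((let t = 0 in true) && (true && true))) || true) else (((let a = ((\b.(\c.b)) 7) in true) && ((\d.false) (let e = true in (\f.4)))) && (let g = (if false then true else false) in (false && g))))
step 5: [delta@0.1] (if ((\x.true) false) then ((if (let p = false in p) then (let q = (\r.r) in ((\s.true) false)) else ((let t = 0 in true) && (true && true))) || true) else (((let a = ((\b.(\c.b)) 7) in true) && ((\d.false) (let e = true in (\f.4)))) && (let g = (if false then true else false) in (false && g))))
step 6: [beta@0] (if true then ((if (let p = false in p) then (let q = (\r.r) in ((\s.true) false)) else ((let t = 0 in true) && (true && true))) || true) else (((let a = ((\b.(\c.b)) 7) in true) && ((\d.false) (let e = true in (\f.4)))) && (let g = (if false then true else false) in (false && g))))
step 7: [if@root] ((if (let p = false in p) then (let q = (\r.r) in ((\s.true) false)) else ((let t = 0 in true) && (true && true))) || true)
step 8: [let@0.0] ((if false then (let q = (\r.r) in ((\s.true) false)) else ((let t = 0 in true) && (true && true))) || true)
step 9: [if@0] (((let t = 0 in true) && (true && true)) || true)
step 10: [let@0.0] ((true && (true && true)) || true)
step 11: [delta@0.1] ((true && true) || true)
step 12: [delta@0] (true || true)
step 13: [delta@root] true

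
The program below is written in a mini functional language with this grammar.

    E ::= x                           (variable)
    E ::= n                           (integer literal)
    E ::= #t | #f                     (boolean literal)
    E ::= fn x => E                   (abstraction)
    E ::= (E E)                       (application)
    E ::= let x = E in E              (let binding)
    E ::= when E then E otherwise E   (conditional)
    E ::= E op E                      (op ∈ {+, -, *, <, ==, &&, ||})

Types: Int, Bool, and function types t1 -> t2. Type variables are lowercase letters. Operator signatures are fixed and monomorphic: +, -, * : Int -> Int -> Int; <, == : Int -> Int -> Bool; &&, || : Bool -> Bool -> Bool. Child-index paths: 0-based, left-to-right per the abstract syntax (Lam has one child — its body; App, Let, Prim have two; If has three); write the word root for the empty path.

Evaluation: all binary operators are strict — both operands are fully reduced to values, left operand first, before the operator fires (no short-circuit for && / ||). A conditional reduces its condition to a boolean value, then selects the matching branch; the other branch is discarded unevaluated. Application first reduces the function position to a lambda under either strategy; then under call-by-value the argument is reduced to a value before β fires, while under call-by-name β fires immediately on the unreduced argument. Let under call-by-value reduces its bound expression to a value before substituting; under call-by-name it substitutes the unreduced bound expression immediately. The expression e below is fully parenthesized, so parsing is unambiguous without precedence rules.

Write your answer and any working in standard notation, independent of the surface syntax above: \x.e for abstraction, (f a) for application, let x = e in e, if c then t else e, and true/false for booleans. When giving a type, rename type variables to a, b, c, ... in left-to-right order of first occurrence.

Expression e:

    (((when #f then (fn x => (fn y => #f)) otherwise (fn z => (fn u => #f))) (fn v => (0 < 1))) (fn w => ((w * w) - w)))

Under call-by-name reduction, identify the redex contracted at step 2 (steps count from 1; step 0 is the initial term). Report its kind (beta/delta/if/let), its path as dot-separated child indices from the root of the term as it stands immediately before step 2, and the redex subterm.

Trace:
step 0: (((if false then (\x.(\y.false)) else (\z.(\u.false))) (\v.(0 < 1))) (\w.((w * w) - w)))
step 1: [if@0.0] (((\z.(\u.false)) (\v.(0 < 1))) (\w.((w * w) - w)))
step 2: [beta@0] ((\u.false) (\w.((w * w) - w)))

Answer: beta at 0 : ((\z.(\u.false)) (\v.(0 < 1)))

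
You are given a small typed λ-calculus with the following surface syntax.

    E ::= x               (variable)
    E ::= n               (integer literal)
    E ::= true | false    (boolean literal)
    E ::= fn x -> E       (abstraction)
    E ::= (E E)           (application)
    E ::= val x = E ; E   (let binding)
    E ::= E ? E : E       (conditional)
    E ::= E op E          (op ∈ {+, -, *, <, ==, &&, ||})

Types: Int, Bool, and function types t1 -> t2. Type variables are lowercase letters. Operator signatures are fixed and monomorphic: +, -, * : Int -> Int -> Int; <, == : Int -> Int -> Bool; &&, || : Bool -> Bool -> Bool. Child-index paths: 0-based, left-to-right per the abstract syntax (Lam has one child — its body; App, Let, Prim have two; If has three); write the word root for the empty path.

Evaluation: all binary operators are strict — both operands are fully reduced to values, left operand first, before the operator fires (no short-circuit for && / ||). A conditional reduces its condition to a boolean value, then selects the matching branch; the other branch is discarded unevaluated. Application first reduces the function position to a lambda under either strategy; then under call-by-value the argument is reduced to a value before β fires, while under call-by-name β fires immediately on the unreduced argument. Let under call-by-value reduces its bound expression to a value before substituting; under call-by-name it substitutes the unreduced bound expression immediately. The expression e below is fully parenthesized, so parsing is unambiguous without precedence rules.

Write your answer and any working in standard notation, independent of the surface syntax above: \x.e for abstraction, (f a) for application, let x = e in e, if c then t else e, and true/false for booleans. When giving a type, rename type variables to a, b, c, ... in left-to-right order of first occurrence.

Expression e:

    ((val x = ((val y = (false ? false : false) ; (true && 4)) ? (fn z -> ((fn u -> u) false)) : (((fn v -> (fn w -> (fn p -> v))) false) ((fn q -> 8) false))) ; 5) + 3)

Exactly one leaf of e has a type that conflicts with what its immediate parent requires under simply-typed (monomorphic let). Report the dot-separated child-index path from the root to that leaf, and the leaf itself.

Working:
  unify Bool ~ Bool
  unify Bool ~ Bool
let y : Bool
  unify Bool ~ Bool
  unify Int ~ Bool
  FAIL: mismatch Int ~ Bool

Answer: 0.0.0.1.1 : 4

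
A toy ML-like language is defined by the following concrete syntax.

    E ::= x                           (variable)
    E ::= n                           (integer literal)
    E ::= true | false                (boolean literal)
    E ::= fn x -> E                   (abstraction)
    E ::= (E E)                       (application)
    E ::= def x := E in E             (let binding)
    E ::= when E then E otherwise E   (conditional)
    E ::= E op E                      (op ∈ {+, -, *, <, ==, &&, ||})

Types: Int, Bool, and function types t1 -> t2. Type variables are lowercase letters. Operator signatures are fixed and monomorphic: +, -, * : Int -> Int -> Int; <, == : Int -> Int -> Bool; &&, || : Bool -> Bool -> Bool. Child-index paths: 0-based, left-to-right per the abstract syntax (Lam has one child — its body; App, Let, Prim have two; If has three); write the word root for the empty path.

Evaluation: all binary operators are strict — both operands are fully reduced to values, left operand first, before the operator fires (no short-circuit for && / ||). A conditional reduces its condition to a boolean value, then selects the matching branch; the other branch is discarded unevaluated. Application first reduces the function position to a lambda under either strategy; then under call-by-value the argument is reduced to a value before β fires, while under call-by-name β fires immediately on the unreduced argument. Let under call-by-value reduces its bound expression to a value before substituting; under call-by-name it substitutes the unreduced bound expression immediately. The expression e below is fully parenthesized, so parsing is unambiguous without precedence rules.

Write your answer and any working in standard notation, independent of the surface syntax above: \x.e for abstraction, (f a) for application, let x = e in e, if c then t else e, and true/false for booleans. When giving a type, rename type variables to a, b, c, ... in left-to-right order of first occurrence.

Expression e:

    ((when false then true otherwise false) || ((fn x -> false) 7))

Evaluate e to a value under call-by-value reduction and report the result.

Derivation:
step 0: ((if false then true else false) || ((\x.false) 7))
step 1: [if@0] (false || ((\x.false) 7))
step 2: [beta@1] (false || false)
step 3: [delta@root] false

Answer: false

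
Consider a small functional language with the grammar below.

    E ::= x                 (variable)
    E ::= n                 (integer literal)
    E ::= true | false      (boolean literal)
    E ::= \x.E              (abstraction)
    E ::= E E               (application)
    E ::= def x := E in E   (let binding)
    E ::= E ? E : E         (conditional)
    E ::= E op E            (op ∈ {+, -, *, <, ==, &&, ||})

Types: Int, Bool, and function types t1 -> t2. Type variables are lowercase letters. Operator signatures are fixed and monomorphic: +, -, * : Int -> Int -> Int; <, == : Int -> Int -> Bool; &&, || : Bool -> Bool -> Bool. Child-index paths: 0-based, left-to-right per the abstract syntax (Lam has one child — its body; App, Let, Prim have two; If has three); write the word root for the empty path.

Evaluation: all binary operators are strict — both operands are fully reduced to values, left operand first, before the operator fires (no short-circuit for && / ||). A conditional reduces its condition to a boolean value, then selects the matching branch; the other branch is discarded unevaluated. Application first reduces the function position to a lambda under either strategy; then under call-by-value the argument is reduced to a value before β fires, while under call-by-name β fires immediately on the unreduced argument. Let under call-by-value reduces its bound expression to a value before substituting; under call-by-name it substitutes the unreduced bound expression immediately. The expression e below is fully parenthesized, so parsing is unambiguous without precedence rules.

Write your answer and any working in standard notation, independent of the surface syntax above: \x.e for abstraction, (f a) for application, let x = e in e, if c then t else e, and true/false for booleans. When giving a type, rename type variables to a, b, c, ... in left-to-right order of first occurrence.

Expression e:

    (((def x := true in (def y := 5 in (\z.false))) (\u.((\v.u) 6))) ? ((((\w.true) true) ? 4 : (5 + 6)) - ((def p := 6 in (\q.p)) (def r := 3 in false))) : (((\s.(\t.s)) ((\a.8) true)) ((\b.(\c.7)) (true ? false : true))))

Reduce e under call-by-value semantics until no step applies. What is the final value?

Answer: 8

Derivation:
step 0: (if ((let x = true in (let y = 5 in (\z.false))) (\u.((\v.u) 6))) then ((if ((\w.true) true) then 4 else (5 + 6)) - ((let p = 6 in (\q.p)) (let r = 3 in false))) else (((\s.(\t.s)) ((\a.8) true)) ((\b.(\c.7)) (if true then false else true))))
step 1: [let@0.0] (if ((let y = 5 in (\z.false)) (\u.((\v.u) 6))) then ((if ((\w.true) true) then 4 else (5 + 6)) - ((let p = 6 in (\q.p)) (let r = 3 in false))) else (((\s.(\t.s)) ((\a.8) true)) ((\b.(\c.7)) (if true then false else true))))
step 2: [let@0.0] (if ((\z.false) (\u.((\v.u) 6))) then ((if ((\w.true) true) then 4 else (5 + 6)) - ((let p = 6 in (\q.p)) (let r = 3 in false))) else (((\s.(\t.s)) ((\a.8) true)) ((\b.(\c.7)) (if true then false else true))))
step 3: [beta@0] (if false then ((if ((\w.true) true) then 4 else (5 + 6)) - ((let p = 6 in (\q.p)) (let r = 3 in false))) else (((\s.(\t.s)) ((\a.8) true)) ((\b.(\c.7)) (if true then false else true))))
step 4: [if@root] (((\s.(\t.s)) ((\a.8) true)) ((\b.(\c.7)) (if true then false else true)))
step 5: [beta@0.1] (((\s.(\t.s)) 8) ((\b.(\c.7)) (if true then false else true)))
step 6: [beta@0] ((\t.8) ((\b.(\c.7)) (if true then false else true)))
step 7: [if@1.1] ((\t.8) ((\b.(\c.7)) false))
step 8: [beta@1] ((\t.8) (\c.7))
step 9: [beta@root] 8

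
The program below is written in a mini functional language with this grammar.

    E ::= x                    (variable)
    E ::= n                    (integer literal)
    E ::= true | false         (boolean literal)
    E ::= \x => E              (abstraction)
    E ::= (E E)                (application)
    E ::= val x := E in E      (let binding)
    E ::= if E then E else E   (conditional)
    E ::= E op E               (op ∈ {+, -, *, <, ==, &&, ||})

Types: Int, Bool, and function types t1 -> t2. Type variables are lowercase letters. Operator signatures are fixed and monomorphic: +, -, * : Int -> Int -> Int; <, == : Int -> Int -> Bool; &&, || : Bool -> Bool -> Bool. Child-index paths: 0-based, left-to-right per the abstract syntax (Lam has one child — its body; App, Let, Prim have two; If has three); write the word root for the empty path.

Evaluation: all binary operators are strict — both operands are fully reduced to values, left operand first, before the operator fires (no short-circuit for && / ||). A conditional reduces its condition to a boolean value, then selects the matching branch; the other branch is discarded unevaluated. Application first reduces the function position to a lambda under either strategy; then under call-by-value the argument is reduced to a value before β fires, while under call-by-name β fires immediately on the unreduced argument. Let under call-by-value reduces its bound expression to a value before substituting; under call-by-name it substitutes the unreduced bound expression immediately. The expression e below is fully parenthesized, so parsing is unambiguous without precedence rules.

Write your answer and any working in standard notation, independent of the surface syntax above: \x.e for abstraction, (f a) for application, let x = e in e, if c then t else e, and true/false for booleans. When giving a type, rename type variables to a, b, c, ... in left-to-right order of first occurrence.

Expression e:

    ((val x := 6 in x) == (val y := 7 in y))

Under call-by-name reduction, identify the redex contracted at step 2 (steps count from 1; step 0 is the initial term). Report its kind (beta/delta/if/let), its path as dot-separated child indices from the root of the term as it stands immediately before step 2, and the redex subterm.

Trace:
step 0: ((let x = 6 in x) == (let y = 7 in y))
step 1: [let@0] (6 == (let y = 7 in y))
step 2: [let@1] (6 == 7)

Answer: let at 1 : (let y = 7 in y)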